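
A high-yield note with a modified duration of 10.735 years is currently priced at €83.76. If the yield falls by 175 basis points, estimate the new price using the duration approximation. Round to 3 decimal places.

Duration approximation: ΔP/P ≈ -D_mod · Δy = -10.735 × (-0.0175) = +0.1878625.
New price ≈ 83.76 × (1 + 0.1878625) = 99.495363.

€99.495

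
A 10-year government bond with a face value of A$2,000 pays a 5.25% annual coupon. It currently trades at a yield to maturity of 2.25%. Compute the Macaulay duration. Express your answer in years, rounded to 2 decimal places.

Periodic yield y = 0.0225. Discount each cash flow and weight by its year:
  t   CF        PV=CF/(1+0.0225)^t    t·PV
  1       105.00       102.6895       102.6895
  2       105.00       100.4298       200.8596
  3       105.00        98.2199       294.6596
  4       105.00        96.0586       384.2342
  5       105.00        93.9448       469.7240
  6       105.00        91.8775       551.2653
  7       105.00        89.8558       628.9906
  8       105.00        87.8785       703.0282
  9       105.00        85.9448       773.5029
  10    2,105.00     1,685.0738    16,850.7383
  Σ                  2,531.9730    20,959.6922
Price P = Σ PV = 2,531.9730.
Macaulay duration = Σ(t·PV) / P = 20,959.6922 / 2,531.9730 = 8.27801 years.

8.28 years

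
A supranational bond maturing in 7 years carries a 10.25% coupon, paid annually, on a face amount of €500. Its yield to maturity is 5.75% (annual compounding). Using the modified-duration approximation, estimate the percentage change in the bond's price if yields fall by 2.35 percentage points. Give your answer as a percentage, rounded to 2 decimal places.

Periodic yield y = 0.0575. Modified duration first:
  t   CF        PV=CF/(1+0.0575)^t    t·PV
  1        51.25        48.4634        48.4634
  2        51.25        45.8282        91.6565
  3        51.25        43.3364       130.0092
  4        51.25        40.9800       163.9202
  5        51.25        38.7518       193.7590
  6        51.25        36.6447       219.8684
  7       551.25       372.7228     2,609.0597
  Σ                    626.7274     3,456.7363
P = 626.7274; D_Mac = 5.51553 yrs; D_mod = 5.51553/(1+0.0575) = 5.21564 yrs.
ΔP/P ≈ -D_mod · Δy = -5.21564 × (-0.0235) = +0.122567 = +12.2567%.

+12.26%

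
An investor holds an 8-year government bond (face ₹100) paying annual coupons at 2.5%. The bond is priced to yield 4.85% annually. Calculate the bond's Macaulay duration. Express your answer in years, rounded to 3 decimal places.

Periodic yield y = 0.0485. Discount each cash flow and weight by its year:
  t   CF        PV=CF/(1+0.0485)^t    t·PV
  1         2.50         2.3844         2.3844
  2         2.50         2.2741         4.5481
  3         2.50         2.1689         6.5066
  4         2.50         2.0686         8.2742
  5         2.50         1.9729         9.8643
  6         2.50         1.8816        11.2897
  7         2.50         1.7946        12.5620
  8       102.50        70.1740       561.3922
  Σ                     84.7189       616.8215
Price P = Σ PV = 84.7189.
Macaulay duration = Σ(t·PV) / P = 616.8215 / 84.7189 = 7.28080 years.

7.281 years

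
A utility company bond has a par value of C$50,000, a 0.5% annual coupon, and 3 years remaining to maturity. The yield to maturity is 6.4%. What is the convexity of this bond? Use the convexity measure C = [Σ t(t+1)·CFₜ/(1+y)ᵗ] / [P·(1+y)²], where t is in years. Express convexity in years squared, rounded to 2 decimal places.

With y = 0.064:
  t   CF        PV=CF/(1+0.064)^t    t·PV        t(t+1)·PV
  1       250.00       234.9624       234.9624         469.9248
  2       250.00       220.8293       441.6587       1,324.9760
  3    50,250.00    41,716.8187   125,150.4562     500,601.8247
  Σ                 42,172.6105   125,827.0772     502,396.7255
P = 42,172.6105.
Convexity = Σ t(t+1)·PV / [P·(1+y)²] = 502,396.7255 / (42,172.6105 × 1.132096) = 10.52284.

10.52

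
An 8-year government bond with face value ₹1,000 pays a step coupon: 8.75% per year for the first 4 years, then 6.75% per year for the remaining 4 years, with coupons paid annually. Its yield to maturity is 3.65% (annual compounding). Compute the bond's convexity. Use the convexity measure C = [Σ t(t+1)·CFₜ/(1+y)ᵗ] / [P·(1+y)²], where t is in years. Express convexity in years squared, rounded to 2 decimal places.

With y = 0.0365:
  t   CF        PV=CF/(1+0.0365)^t    t·PV        t(t+1)·PV
  1        87.50        84.4187        84.4187         168.8374
  2        87.50        81.4459       162.8919         488.6756
  3        87.50        78.5778       235.7335         942.9342
  4        87.50        75.8108       303.2430       1,516.2151
  5        67.50        56.4231       282.1157       1,692.6942
  6        67.50        54.4362       326.6173       2,286.3211
  7        67.50        52.5193       367.6348       2,941.0788
  8     1,067.50       801.3337     6,410.6700      57,696.0297
  Σ                  1,284.9656     8,173.3250      67,732.7861
P = 1,284.9656.
Convexity = Σ t(t+1)·PV / [P·(1+y)²] = 67,732.7861 / (1,284.9656 × 1.074332) = 49.06466.

49.06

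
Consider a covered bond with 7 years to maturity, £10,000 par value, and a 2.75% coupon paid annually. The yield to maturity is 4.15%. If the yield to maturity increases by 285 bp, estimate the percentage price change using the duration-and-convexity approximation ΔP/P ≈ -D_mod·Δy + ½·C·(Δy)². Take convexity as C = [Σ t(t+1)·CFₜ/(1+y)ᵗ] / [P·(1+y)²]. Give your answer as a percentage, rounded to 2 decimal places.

-15.73%

With y = 0.0415:
  t   CF        PV=CF/(1+0.0415)^t    t·PV        t(t+1)·PV
  1       275.00       264.0422       264.0422         528.0845
  2       275.00       253.5211       507.0422       1,521.1267
  3       275.00       243.4192       730.2577       2,921.0307
  4       275.00       233.7198       934.8794       4,674.3970
  5       275.00       224.4070     1,122.0348       6,732.2088
  6       275.00       215.4652     1,292.7909       9,049.5366
  7    10,275.00     7,729.7760    54,108.4322     432,867.4578
  Σ                  9,164.3506    58,959.4795     458,293.8420
P = 9,164.3506; D_Mac = 6.43357 yrs; D_mod = 6.17721 yrs; C = 46.10243.
Duration effect: -6.17721 × (+0.0285) = -0.176051
Convexity effect: 0.5 × 46.10243 × (0.0285)² = +0.0187233
ΔP/P ≈ -0.176051 + 0.0187233 = -0.157327 = -15.7327%.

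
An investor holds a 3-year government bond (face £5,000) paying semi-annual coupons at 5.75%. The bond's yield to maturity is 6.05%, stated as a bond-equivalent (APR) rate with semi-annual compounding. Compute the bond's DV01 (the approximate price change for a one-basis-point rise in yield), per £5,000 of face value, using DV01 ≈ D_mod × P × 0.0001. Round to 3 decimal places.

£1.346

Periodic yield y = 0.03025.
  t   CF        PV=CF/(1+0.03025)^t    t·PV
  1       143.75       139.5292       139.5292
  2       143.75       135.4324       270.8648
  3       143.75       131.4559       394.3676
  4       143.75       127.5961       510.3844
  5       143.75       123.8496       619.2482
  6     5,143.75     4,301.5415    25,809.2488
  Σ                  4,959.4047    27,743.6430
P = 4,959.4047; D_Mac = 5.59415 half-year periods = 2.79707 yrs; D_mod = 2.71495 yrs.
DV01 ≈ 2.71495 × 4,959.4047 × 0.0001 = 1.346452.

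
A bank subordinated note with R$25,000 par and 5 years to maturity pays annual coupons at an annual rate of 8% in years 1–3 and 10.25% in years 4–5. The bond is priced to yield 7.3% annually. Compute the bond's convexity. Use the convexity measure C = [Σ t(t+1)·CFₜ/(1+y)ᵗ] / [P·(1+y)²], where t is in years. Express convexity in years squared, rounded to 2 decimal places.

With y = 0.073:
  t   CF        PV=CF/(1+0.073)^t    t·PV        t(t+1)·PV
  1     2,000.00     1,863.9329     1,863.9329       3,727.8658
  2     2,000.00     1,737.1229     3,474.2458      10,422.7375
  3     2,000.00     1,618.9403     4,856.8209      19,427.2834
  4     2,562.50     1,933.1475     7,732.5899      38,662.9495
  5    27,562.50    19,378.4928    96,892.4642     581,354.7854
  Σ                 26,531.6364   114,820.0537     653,595.6216
P = 26,531.6364.
Convexity = Σ t(t+1)·PV / [P·(1+y)²] = 653,595.6216 / (26,531.6364 × 1.151329) = 21.39664.

21.40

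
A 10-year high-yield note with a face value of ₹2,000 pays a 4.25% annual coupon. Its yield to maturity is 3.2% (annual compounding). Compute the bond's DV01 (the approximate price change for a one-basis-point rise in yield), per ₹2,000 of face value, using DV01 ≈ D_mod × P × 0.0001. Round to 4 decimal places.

Periodic yield y = 0.032.
  t   CF        PV=CF/(1+0.032)^t    t·PV
  1        85.00        82.3643        82.3643
  2        85.00        79.8104       159.6208
  3        85.00        77.3357       232.0070
  4        85.00        74.9377       299.7506
  5        85.00        72.6140       363.0701
  6        85.00        70.3624       422.1745
  7        85.00        68.1806       477.2644
  8        85.00        66.0665       528.5321
  9        85.00        64.0179       576.1614
  10    2,085.00     1,521.6301    15,216.3009
  Σ                  2,177.3197    18,357.2461
P = 2,177.3197; D_Mac = 8.43112 yrs; D_mod = 8.16969 yrs.
DV01 ≈ 8.16969 × 2,177.3197 × 0.0001 = 1.778803.

₹1.7788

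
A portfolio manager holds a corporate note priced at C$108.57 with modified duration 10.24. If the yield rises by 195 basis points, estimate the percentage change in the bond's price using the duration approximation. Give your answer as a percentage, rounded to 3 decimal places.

Duration approximation: ΔP/P ≈ -D_mod · Δy = -10.24 × (+0.0195) = -0.199680.
As a percentage: -19.9680%.

-19.968%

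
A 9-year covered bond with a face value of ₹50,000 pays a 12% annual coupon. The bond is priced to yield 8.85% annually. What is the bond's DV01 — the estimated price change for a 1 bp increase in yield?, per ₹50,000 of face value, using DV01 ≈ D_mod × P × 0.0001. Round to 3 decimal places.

₹34.035

Periodic yield y = 0.0885.
  t   CF        PV=CF/(1+0.0885)^t    t·PV
  1     6,000.00     5,512.1727     5,512.1727
  2     6,000.00     5,064.0080    10,128.0160
  3     6,000.00     4,652.2811    13,956.8434
  4     6,000.00     4,274.0295    17,096.1181
  5     6,000.00     3,926.5315    19,632.6574
  6     6,000.00     3,607.2866    21,643.7197
  7     6,000.00     3,313.9978    23,197.9847
  8     6,000.00     3,044.5547    24,356.4377
  9    56,000.00    26,105.5067   234,949.5600
  Σ                 59,500.3686   370,473.5096
P = 59,500.3686; D_Mac = 6.22641 yrs; D_mod = 5.72017 yrs.
DV01 ≈ 5.72017 × 59,500.3686 × 0.0001 = 34.035233.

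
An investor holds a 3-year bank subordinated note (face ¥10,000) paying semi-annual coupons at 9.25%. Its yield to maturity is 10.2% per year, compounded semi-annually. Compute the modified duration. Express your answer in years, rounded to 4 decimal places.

Periodic yield y = 0.051. First find Macaulay duration:
  t   CF        PV=CF/(1+0.051)^t    t·PV
  1       462.50       440.0571       440.0571
  2       462.50       418.7032       837.4064
  3       462.50       398.3856     1,195.1567
  4       462.50       379.0538     1,516.2153
  5       462.50       360.6601     1,803.3007
  6    10,462.50     7,762.8139    46,576.8834
  Σ                  9,759.6737    52,369.0196
P = 9,759.6737; Macaulay duration = 52,369.0196 / 9,759.6737 = 5.36586 half-year periods = 2.68293 years.
Modified duration = D_Mac / (1 + y) = 2.68293 / 1.051 = 2.55274 years.

2.5527 years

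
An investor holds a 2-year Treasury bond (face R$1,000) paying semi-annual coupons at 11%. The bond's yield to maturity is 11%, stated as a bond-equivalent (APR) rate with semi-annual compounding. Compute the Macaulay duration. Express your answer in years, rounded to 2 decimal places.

Periodic yield y = 0.055. Discount each cash flow and weight by its period:
  t   CF        PV=CF/(1+0.055)^t    t·PV
  1        55.00        52.1327        52.1327
  2        55.00        49.4149        98.8298
  3        55.00        46.8388       140.5163
  4     1,055.00       851.6137     3,406.4547
  Σ                  1,000.0000     3,697.9334
Price P = Σ PV = 1,000.0000.
Macaulay duration = Σ(t·PV) / P = 3,697.9334 / 1,000.0000 = 3.69793 half-year periods.
In years: 3.69793 / 2 = 1.84897 years.

1.85 years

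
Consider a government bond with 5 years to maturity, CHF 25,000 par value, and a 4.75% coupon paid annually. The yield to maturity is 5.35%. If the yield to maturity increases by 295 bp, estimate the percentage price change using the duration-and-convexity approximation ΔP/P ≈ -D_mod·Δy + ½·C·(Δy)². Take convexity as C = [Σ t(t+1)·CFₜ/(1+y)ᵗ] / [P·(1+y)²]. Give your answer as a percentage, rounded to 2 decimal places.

With y = 0.0535:
  t   CF        PV=CF/(1+0.0535)^t    t·PV        t(t+1)·PV
  1     1,187.50     1,127.1951     1,127.1951       2,254.3901
  2     1,187.50     1,069.9526     2,139.9052       6,419.7156
  3     1,187.50     1,015.6171     3,046.8513      12,187.4050
  4     1,187.50       964.0409     3,856.1636      19,280.8180
  5    26,187.50    20,180.0083   100,900.0415     605,400.2491
  Σ                 24,356.8140   111,070.1566     645,542.5778
P = 24,356.8140; D_Mac = 4.56013 yrs; D_mod = 4.32855 yrs; C = 23.88006.
Duration effect: -4.32855 × (+0.0295) = -0.127692
Convexity effect: 0.5 × 23.88006 × (0.0295)² = +0.0103908
ΔP/P ≈ -0.127692 + 0.0103908 = -0.117301 = -11.7301%.

-11.73%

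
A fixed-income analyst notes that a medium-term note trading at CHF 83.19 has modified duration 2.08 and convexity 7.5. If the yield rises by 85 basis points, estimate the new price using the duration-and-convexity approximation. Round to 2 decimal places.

CHF 81.74

Duration effect: -D_mod·Δy = -2.08 × (+0.0085) = -0.017680
Convexity effect: ½·C·(Δy)² = 0.5 × 7.5 × (0.0085)² = +0.0002709375
ΔP/P ≈ -0.017680 + 0.0002709375 = -0.0174090625
New price ≈ 83.19 × (1 - 0.0174090625) = 81.741740090625.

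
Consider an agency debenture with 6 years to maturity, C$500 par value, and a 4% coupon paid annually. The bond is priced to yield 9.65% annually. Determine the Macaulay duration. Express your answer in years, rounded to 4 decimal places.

5.3518 years

Periodic yield y = 0.0965. Discount each cash flow and weight by its year:
  t   CF        PV=CF/(1+0.0965)^t    t·PV
  1        20.00        18.2399        18.2399
  2        20.00        16.6346        33.2692
  3        20.00        15.1706        45.5119
  4        20.00        13.8355        55.3421
  5        20.00        12.6179        63.0895
  6       520.00       299.1931     1,795.1584
  Σ                    375.6916     2,010.6110
Price P = Σ PV = 375.6916.
Macaulay duration = Σ(t·PV) / P = 2,010.6110 / 375.6916 = 5.35176 years.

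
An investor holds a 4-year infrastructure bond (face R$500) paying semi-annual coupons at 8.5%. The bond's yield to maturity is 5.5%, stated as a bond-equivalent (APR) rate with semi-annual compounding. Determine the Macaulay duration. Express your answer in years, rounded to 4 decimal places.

3.5037 years

Periodic yield y = 0.0275. Discount each cash flow and weight by its period:
  t   CF        PV=CF/(1+0.0275)^t    t·PV
  1        21.25        20.6813        20.6813
  2        21.25        20.1278        40.2555
  3        21.25        19.5891        58.7672
  4        21.25        19.0648        76.2591
  5        21.25        18.5545        92.7726
  6        21.25        18.0579       108.3476
  7        21.25        17.5746       123.0224
  8       521.25       419.5574     3,356.4595
  Σ                    553.2074     3,876.5651
Price P = Σ PV = 553.2074.
Macaulay duration = Σ(t·PV) / P = 3,876.5651 / 553.2074 = 7.00744 half-year periods.
In years: 7.00744 / 2 = 3.50372 years.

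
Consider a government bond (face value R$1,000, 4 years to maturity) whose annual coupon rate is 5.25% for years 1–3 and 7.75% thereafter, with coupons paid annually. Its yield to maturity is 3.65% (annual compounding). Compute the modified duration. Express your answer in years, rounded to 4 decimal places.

Periodic yield y = 0.0365. First find Macaulay duration:
  t   CF        PV=CF/(1+0.0365)^t    t·PV
  1        52.50        50.6512        50.6512
  2        52.50        48.8676        97.7351
  3        52.50        47.1467       141.4401
  4     1,077.50       933.5553     3,734.2212
  Σ                  1,080.2208     4,024.0477
P = 1,080.2208; Macaulay duration = 4,024.0477 / 1,080.2208 = 3.72521 years.
Modified duration = D_Mac / (1 + y) = 3.72521 / 1.0365 = 3.59403 years.

3.5940 years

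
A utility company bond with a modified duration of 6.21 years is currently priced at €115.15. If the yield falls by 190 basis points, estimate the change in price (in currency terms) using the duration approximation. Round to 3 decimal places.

+€13.587

Duration approximation: ΔP/P ≈ -D_mod · Δy = -6.21 × (-0.019) = +0.117990.
ΔP ≈ 115.15 × (+0.117990) = +13.5865485.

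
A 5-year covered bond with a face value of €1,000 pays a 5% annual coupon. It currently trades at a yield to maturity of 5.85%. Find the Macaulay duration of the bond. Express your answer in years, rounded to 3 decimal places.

Periodic yield y = 0.0585. Discount each cash flow and weight by its year:
  t   CF        PV=CF/(1+0.0585)^t    t·PV
  1        50.00        47.2367        47.2367
  2        50.00        44.6260        89.2521
  3        50.00        42.1597       126.4791
  4        50.00        39.8297       159.3186
  5     1,050.00       790.1963     3,950.9815
  Σ                    964.0483     4,373.2679
Price P = Σ PV = 964.0483.
Macaulay duration = Σ(t·PV) / P = 4,373.2679 / 964.0483 = 4.53636 years.

4.536 years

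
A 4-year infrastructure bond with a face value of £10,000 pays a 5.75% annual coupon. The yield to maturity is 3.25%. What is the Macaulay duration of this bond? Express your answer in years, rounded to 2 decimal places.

Periodic yield y = 0.0325. Discount each cash flow and weight by its year:
  t   CF        PV=CF/(1+0.0325)^t    t·PV
  1       575.00       556.9007       556.9007
  2       575.00       539.3712     1,078.7423
  3       575.00       522.3934     1,567.1801
  4    10,575.00     9,305.0805    37,220.3220
  Σ                 10,923.7458    40,423.1452
Price P = Σ PV = 10,923.7458.
Macaulay duration = Σ(t·PV) / P = 40,423.1452 / 10,923.7458 = 3.70048 years.

3.70 years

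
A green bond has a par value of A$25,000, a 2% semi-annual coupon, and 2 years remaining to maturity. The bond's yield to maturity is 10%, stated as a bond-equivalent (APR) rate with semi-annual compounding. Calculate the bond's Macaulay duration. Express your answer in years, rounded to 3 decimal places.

1.968 years

Periodic yield y = 0.05. Discount each cash flow and weight by its period:
  t   CF        PV=CF/(1+0.05)^t    t·PV
  1       250.00       238.0952       238.0952
  2       250.00       226.7574       453.5147
  3       250.00       215.9594       647.8782
  4    25,250.00    20,773.2375    83,092.9500
  Σ                 21,454.0495    84,432.4381
Price P = Σ PV = 21,454.0495.
Macaulay duration = Σ(t·PV) / P = 84,432.4381 / 21,454.0495 = 3.93550 half-year periods.
In years: 3.93550 / 2 = 1.96775 years.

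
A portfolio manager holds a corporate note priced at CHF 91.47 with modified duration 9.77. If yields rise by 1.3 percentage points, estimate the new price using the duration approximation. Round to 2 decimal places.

Duration approximation: ΔP/P ≈ -D_mod · Δy = -9.77 × (+0.013) = -0.127010.
New price ≈ 91.47 × (1 - 0.127010) = 79.8523953.

CHF 79.85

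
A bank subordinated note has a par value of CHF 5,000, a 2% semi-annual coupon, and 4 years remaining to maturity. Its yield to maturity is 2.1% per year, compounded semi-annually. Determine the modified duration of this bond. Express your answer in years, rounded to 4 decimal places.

Periodic yield y = 0.0105. First find Macaulay duration:
  t   CF        PV=CF/(1+0.0105)^t    t·PV
  1        50.00        49.4805        49.4805
  2        50.00        48.9663        97.9326
  3        50.00        48.4575       145.3725
  4        50.00        47.9540       191.8160
  5        50.00        47.4557       237.2785
  6        50.00        46.9626       281.7756
  7        50.00        46.4746       325.3223
  8     5,050.00     4,645.1617    37,161.2935
  Σ                  4,980.9129    38,490.2714
P = 4,980.9129; Macaulay duration = 38,490.2714 / 4,980.9129 = 7.72755 half-year periods = 3.86378 years.
Modified duration = D_Mac / (1 + y) = 3.86378 / 1.0105 = 3.82363 years.

3.8236 years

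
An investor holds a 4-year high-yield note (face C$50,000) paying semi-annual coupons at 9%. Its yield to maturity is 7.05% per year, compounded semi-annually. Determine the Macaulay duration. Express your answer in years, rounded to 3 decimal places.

3.467 years

Periodic yield y = 0.03525. Discount each cash flow and weight by its period:
  t   CF        PV=CF/(1+0.03525)^t    t·PV
  1     2,250.00     2,173.3881     2,173.3881
  2     2,250.00     2,099.3848     4,198.7695
  3     2,250.00     2,027.9012     6,083.7037
  4     2,250.00     1,958.8517     7,835.4069
  5     2,250.00     1,892.1533     9,460.7666
  6     2,250.00     1,827.7260    10,966.3558
  7     2,250.00     1,765.4924    12,358.4466
  8    52,250.00    39,602.6622   316,821.2976
  Σ                 53,347.5596   369,898.1347
Price P = Σ PV = 53,347.5596.
Macaulay duration = Σ(t·PV) / P = 369,898.1347 / 53,347.5596 = 6.93374 half-year periods.
In years: 6.93374 / 2 = 3.46687 years.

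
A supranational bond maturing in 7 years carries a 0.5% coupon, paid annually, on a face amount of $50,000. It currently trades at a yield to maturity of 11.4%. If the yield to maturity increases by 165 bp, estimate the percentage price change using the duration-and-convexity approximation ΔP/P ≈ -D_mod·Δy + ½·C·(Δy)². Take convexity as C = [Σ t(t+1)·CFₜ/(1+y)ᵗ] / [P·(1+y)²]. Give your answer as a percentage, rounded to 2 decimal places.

-9.53%

With y = 0.114:
  t   CF        PV=CF/(1+0.114)^t    t·PV        t(t+1)·PV
  1       250.00       224.4165       224.4165         448.8330
  2       250.00       201.4511       402.9022       1,208.7066
  3       250.00       180.8358       542.5074       2,170.0297
  4       250.00       162.3302       649.3207       3,246.6034
  5       250.00       145.7183       728.5914       4,371.5486
  6       250.00       130.8064       784.8382       5,493.8672
  7    50,250.00    23,601.5068   165,210.5474   1,321,684.3794
  Σ                 24,647.0650   168,543.1238   1,338,623.9679
P = 24,647.0650; D_Mac = 6.83826 yrs; D_mod = 6.13848 yrs; C = 43.76460.
Duration effect: -6.13848 × (+0.0165) = -0.101285
Convexity effect: 0.5 × 43.76460 × (0.0165)² = +0.0059575
ΔP/P ≈ -0.101285 + 0.0059575 = -0.095327 = -9.5327%.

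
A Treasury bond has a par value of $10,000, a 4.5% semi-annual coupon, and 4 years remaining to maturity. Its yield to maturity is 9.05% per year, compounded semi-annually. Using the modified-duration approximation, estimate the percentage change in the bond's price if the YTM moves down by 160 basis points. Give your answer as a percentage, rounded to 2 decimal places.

+5.62%

Periodic yield y = 0.04525. Modified duration first:
  t   CF        PV=CF/(1+0.04525)^t    t·PV
  1       225.00       215.2595       215.2595
  2       225.00       205.9407       411.8814
  3       225.00       197.0253       591.0759
  4       225.00       188.4959       753.9834
  5       225.00       180.3357       901.6783
  6       225.00       172.5287     1,035.1725
  7       225.00       165.0598     1,155.4185
  8    10,225.00     7,176.3218    57,410.5746
  Σ                  8,500.9674    62,475.0442
P = 8,500.9674; D_Mac = 7.34917 half-year periods = 3.67458 yrs; D_mod = 3.67458/(1+0.04525) = 3.51551 yrs.
ΔP/P ≈ -D_mod · Δy = -3.51551 × (-0.016) = +0.056248 = +5.6248%.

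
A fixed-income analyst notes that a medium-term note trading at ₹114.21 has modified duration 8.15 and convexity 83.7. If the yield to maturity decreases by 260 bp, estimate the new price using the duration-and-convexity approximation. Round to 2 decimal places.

Duration effect: -D_mod·Δy = -8.15 × (-0.026) = +0.211900
Convexity effect: ½·C·(Δy)² = 0.5 × 83.7 × (-0.026)² = +0.0282906
ΔP/P ≈ +0.211900 + 0.0282906 = +0.2401906
New price ≈ 114.21 × (1 + 0.2401906) = 141.642168426.

₹141.64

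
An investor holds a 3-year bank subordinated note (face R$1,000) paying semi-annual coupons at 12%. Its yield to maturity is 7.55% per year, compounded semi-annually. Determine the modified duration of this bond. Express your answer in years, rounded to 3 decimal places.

Periodic yield y = 0.03775. First find Macaulay duration:
  t   CF        PV=CF/(1+0.03775)^t    t·PV
  1        60.00        57.8174        57.8174
  2        60.00        55.7142       111.4284
  3        60.00        53.6875       161.0624
  4        60.00        51.7345       206.9380
  5        60.00        49.8526       249.2628
  6     1,060.00       848.6906     5,092.1438
  Σ                  1,117.4968     5,878.6529
P = 1,117.4968; Macaulay duration = 5,878.6529 / 1,117.4968 = 5.26055 half-year periods = 2.63028 years.
Modified duration = D_Mac / (1 + y) = 2.63028 / 1.03775 = 2.53460 years.

2.535 years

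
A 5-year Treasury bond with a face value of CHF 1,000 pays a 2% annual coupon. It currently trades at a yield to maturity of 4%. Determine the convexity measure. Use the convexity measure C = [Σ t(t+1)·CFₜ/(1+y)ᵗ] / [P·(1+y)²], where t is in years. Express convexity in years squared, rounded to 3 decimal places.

With y = 0.04:
  t   CF        PV=CF/(1+0.04)^t    t·PV        t(t+1)·PV
  1        20.00        19.2308        19.2308          38.4615
  2        20.00        18.4911        36.9822         110.9467
  3        20.00        17.7799        53.3398         213.3591
  4        20.00        17.0961        68.3843         341.9217
  5     1,020.00       838.3656     4,191.8282      25,150.9695
  Σ                    910.9636     4,369.7654      25,855.6586
P = 910.9636.
Convexity = Σ t(t+1)·PV / [P·(1+y)²] = 25,855.6586 / (910.9636 × 1.081600) = 26.24146.

26.241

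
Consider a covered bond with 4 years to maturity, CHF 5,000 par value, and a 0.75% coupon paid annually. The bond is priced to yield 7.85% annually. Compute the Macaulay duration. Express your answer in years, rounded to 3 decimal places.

3.948 years

Periodic yield y = 0.0785. Discount each cash flow and weight by its year:
  t   CF        PV=CF/(1+0.0785)^t    t·PV
  1        37.50        34.7705        34.7705
  2        37.50        32.2397        64.4794
  3        37.50        29.8931        89.6793
  4     5,037.50     3,723.3551    14,893.4205
  Σ                  3,820.2584    15,082.3497
Price P = Σ PV = 3,820.2584.
Macaulay duration = Σ(t·PV) / P = 15,082.3497 / 3,820.2584 = 3.94799 years.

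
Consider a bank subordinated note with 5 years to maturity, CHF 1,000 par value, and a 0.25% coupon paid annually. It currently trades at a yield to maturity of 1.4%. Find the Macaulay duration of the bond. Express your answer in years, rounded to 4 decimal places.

Periodic yield y = 0.014. Discount each cash flow and weight by its year:
  t   CF        PV=CF/(1+0.014)^t    t·PV
  1         2.50         2.4655         2.4655
  2         2.50         2.4314         4.8629
  3         2.50         2.3979         7.1936
  4         2.50         2.3648         9.4591
  5     1,002.50       935.1787     4,675.8935
  Σ                    944.8383     4,699.8745
Price P = Σ PV = 944.8383.
Macaulay duration = Σ(t·PV) / P = 4,699.8745 / 944.8383 = 4.97426 years.

4.9743 years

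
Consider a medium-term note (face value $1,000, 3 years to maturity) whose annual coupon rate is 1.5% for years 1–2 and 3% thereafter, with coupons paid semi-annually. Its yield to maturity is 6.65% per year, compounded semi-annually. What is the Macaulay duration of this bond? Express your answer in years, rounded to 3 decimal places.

2.937 years

Periodic yield y = 0.03325. Discount each cash flow and weight by its period:
  t   CF        PV=CF/(1+0.03325)^t    t·PV
  1         7.50         7.2586         7.2586
  2         7.50         7.0251        14.0501
  3         7.50         6.7990        20.3970
  4         7.50         6.5802        26.3208
  5        15.00        12.7369        63.6846
  6     1,015.00       834.1296     5,004.7779
  Σ                    874.5295     5,136.4891
Price P = Σ PV = 874.5295.
Macaulay duration = Σ(t·PV) / P = 5,136.4891 / 874.5295 = 5.87343 half-year periods.
In years: 5.87343 / 2 = 2.93672 years.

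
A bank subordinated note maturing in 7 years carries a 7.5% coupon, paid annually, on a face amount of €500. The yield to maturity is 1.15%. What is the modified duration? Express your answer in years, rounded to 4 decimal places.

5.8602 years

Periodic yield y = 0.0115. First find Macaulay duration:
  t   CF        PV=CF/(1+0.0115)^t    t·PV
  1        37.50        37.0737        37.0737
  2        37.50        36.6522        73.3043
  3        37.50        36.2354       108.7063
  4        37.50        35.8235       143.2939
  5        37.50        35.4162       177.0809
  6        37.50        35.0135       210.0812
  7       537.50       496.1549     3,473.0841
  Σ                    712.3693     4,222.6244
P = 712.3693; Macaulay duration = 4,222.6244 / 712.3693 = 5.92758 years.
Modified duration = D_Mac / (1 + y) = 5.92758 / 1.0115 = 5.86019 years.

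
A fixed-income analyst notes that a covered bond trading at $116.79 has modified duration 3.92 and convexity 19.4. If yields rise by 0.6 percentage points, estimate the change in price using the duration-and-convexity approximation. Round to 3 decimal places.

-$2.706

Duration effect: -D_mod·Δy = -3.92 × (+0.006) = -0.023520
Convexity effect: ½·C·(Δy)² = 0.5 × 19.4 × (0.006)² = +0.0003492
ΔP/P ≈ -0.023520 + 0.0003492 = -0.0231708
ΔP ≈ 116.79 × (-0.0231708) = -2.706117732.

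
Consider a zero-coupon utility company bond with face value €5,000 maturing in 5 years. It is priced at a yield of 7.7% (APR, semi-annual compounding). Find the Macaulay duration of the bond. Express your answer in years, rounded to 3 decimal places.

A zero-coupon bond has a single cash flow at maturity, so its Macaulay duration equals its maturity: 5 years.
(Equivalently: 10 semi-annual periods ÷ 2 = 5 years.)

5.000 years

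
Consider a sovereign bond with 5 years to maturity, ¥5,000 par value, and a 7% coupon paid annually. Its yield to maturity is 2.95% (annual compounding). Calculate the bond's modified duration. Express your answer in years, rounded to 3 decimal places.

4.315 years

Periodic yield y = 0.0295. First find Macaulay duration:
  t   CF        PV=CF/(1+0.0295)^t    t·PV
  1       350.00       339.9709       339.9709
  2       350.00       330.2291       660.4582
  3       350.00       320.7665       962.2995
  4       350.00       311.5750     1,246.3001
  5     5,350.00     4,626.1747    23,130.8734
  Σ                  5,928.7162    26,339.9020
P = 5,928.7162; Macaulay duration = 26,339.9020 / 5,928.7162 = 4.44277 years.
Modified duration = D_Mac / (1 + y) = 4.44277 / 1.0295 = 4.31546 years.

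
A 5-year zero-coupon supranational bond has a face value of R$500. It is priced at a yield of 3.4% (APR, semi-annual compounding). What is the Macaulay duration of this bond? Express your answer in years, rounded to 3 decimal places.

A zero-coupon bond has a single cash flow at maturity, so its Macaulay duration equals its maturity: 5 years.
(Equivalently: 10 semi-annual periods ÷ 2 = 5 years.)

5.000 years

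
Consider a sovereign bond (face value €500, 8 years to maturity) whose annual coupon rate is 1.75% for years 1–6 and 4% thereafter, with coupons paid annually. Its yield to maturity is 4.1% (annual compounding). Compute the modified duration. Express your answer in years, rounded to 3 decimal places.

Periodic yield y = 0.041. First find Macaulay duration:
  t   CF        PV=CF/(1+0.041)^t    t·PV
  1         8.75         8.4054         8.4054
  2         8.75         8.0743        16.1487
  3         8.75         7.7563        23.2690
  4         8.75         7.4508        29.8034
  5         8.75         7.1574        35.7869
  6         8.75         6.8755        41.2529
  7        20.00        15.0965       105.6752
  8       520.00       377.0488     3,016.3900
  Σ                    437.8650     3,276.7314
P = 437.8650; Macaulay duration = 3,276.7314 / 437.8650 = 7.48343 years.
Modified duration = D_Mac / (1 + y) = 7.48343 / 1.041 = 7.18869 years.

7.189 years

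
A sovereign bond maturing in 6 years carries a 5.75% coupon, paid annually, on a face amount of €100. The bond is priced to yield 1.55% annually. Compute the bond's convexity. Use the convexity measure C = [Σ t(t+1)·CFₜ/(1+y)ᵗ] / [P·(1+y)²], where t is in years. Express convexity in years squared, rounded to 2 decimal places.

With y = 0.0155:
  t   CF        PV=CF/(1+0.0155)^t    t·PV        t(t+1)·PV
  1         5.75         5.6622         5.6622          11.3245
  2         5.75         5.5758        11.1516          33.4549
  3         5.75         5.4907        16.4721          65.8885
  4         5.75         5.4069        21.6276         108.1379
  5         5.75         5.3244        26.6218         159.7311
  6       105.75        96.4275       578.5649       4,049.9541
  Σ                    123.8875       660.1003       4,428.4909
P = 123.8875.
Convexity = Σ t(t+1)·PV / [P·(1+y)²] = 4,428.4909 / (123.8875 × 1.031240) = 34.66318.

34.66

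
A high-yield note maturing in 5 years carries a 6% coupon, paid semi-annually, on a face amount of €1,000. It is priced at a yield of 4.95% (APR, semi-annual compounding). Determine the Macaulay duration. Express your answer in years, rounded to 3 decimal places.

Periodic yield y = 0.02475. Discount each cash flow and weight by its period:
  t   CF        PV=CF/(1+0.02475)^t    t·PV
  1        30.00        29.2754        29.2754
  2        30.00        28.5684        57.1367
  3        30.00        27.8784        83.6351
  4        30.00        27.2051       108.8202
  5        30.00        26.5480       132.7399
  6        30.00        25.9068       155.4408
  7        30.00        25.2811       176.9676
  8        30.00        24.6705       197.3639
  9        30.00        24.0746       216.6718
  10    1,030.00       806.5995     8,065.9951
  Σ                  1,046.0077     9,224.0467
Price P = Σ PV = 1,046.0077.
Macaulay duration = Σ(t·PV) / P = 9,224.0467 / 1,046.0077 = 8.81833 half-year periods.
In years: 8.81833 / 2 = 4.40917 years.

4.409 years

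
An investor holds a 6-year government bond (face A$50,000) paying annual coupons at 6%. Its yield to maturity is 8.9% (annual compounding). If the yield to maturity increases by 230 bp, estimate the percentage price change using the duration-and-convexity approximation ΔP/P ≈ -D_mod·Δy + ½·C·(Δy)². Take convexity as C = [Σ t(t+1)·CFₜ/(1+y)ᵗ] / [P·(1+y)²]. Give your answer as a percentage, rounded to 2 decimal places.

-10.11%

With y = 0.089:
  t   CF        PV=CF/(1+0.089)^t    t·PV        t(t+1)·PV
  1     3,000.00     2,754.8209     2,754.8209       5,509.6419
  2     3,000.00     2,529.6795     5,059.3589      15,178.0768
  3     3,000.00     2,322.9380     6,968.8140      27,875.2558
  4     3,000.00     2,133.0927     8,532.3709      42,661.8546
  5     3,000.00     1,958.7628     9,793.8142      58,762.8851
  6    53,000.00    31,776.6852   190,660.1110   1,334,620.7768
  Σ                 43,475.9791   223,769.2899   1,484,608.4910
P = 43,475.9791; D_Mac = 5.14696 yrs; D_mod = 4.72632 yrs; C = 28.79432.
Duration effect: -4.72632 × (+0.023) = -0.108705
Convexity effect: 0.5 × 28.79432 × (0.023)² = +0.0076161
ΔP/P ≈ -0.108705 + 0.0076161 = -0.101089 = -10.1089%.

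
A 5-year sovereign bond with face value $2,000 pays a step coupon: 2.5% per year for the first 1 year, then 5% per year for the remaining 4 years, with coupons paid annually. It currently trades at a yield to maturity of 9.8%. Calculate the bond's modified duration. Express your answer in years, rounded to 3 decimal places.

Periodic yield y = 0.098. First find Macaulay duration:
  t   CF        PV=CF/(1+0.098)^t    t·PV
  1        50.00        45.5373        45.5373
  2       100.00        82.9460       165.8920
  3       100.00        75.5428       226.6283
  4       100.00        68.8003       275.2014
  5     2,100.00     1,315.8537     6,579.2683
  Σ                  1,588.6801     7,292.5274
P = 1,588.6801; Macaulay duration = 7,292.5274 / 1,588.6801 = 4.59031 years.
Modified duration = D_Mac / (1 + y) = 4.59031 / 1.098 = 4.18061 years.

4.181 years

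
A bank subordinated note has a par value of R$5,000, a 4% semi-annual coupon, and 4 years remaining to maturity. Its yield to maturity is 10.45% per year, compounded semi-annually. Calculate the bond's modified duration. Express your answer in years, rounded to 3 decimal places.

Periodic yield y = 0.05225. First find Macaulay duration:
  t   CF        PV=CF/(1+0.05225)^t    t·PV
  1       100.00        95.0344        95.0344
  2       100.00        90.3155       180.6309
  3       100.00        85.8308       257.4924
  4       100.00        81.5688       326.2753
  5       100.00        77.5185       387.5925
  6       100.00        73.6693       442.0156
  7       100.00        70.0112       490.0783
  8     5,100.00     3,393.2722    27,146.1777
  Σ                  3,967.2207    29,325.2973
P = 3,967.2207; Macaulay duration = 29,325.2973 / 3,967.2207 = 7.39190 half-year periods = 3.69595 years.
Modified duration = D_Mac / (1 + y) = 3.69595 / 1.05225 = 3.51243 years.

3.512 years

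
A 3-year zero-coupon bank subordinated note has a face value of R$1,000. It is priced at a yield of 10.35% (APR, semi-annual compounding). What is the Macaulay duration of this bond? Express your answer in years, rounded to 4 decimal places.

3.0000 years

A zero-coupon bond has a single cash flow at maturity, so its Macaulay duration equals its maturity: 3 years.
(Equivalently: 6 semi-annual periods ÷ 2 = 3 years.)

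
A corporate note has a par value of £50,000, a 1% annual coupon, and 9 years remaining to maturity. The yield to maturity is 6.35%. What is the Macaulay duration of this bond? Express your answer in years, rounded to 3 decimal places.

8.540 years

Periodic yield y = 0.0635. Discount each cash flow and weight by its year:
  t   CF        PV=CF/(1+0.0635)^t    t·PV
  1       500.00       470.1457       470.1457
  2       500.00       442.0740       884.1481
  3       500.00       415.6785     1,247.0354
  4       500.00       390.8589     1,563.4357
  5       500.00       367.5213     1,837.6066
  6       500.00       345.5772     2,073.4630
  7       500.00       324.9433     2,274.6029
  8       500.00       305.5414     2,444.3311
  9    50,500.00    29,017.0949   261,153.8540
  Σ                 32,079.4352   273,948.6225
Price P = Σ PV = 32,079.4352.
Macaulay duration = Σ(t·PV) / P = 273,948.6225 / 32,079.4352 = 8.53970 years.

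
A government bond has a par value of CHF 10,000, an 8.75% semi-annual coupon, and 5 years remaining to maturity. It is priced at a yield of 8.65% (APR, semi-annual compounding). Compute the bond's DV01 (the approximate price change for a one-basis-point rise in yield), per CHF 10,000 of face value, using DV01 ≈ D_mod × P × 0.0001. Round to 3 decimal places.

CHF 4.000

Periodic yield y = 0.04325.
  t   CF        PV=CF/(1+0.04325)^t    t·PV
  1       437.50       419.3626       419.3626
  2       437.50       401.9771       803.9541
  3       437.50       385.3123     1,155.9369
  4       437.50       369.3384     1,477.3537
  5       437.50       354.0268     1,770.1338
  6       437.50       339.3499     2,036.0993
  7       437.50       325.2815     2,276.9702
  8       437.50       311.7963     2,494.3701
  9       437.50       298.8701     2,689.8312
  10   10,437.50     6,834.5914    68,345.9138
  Σ                 10,039.9062    83,469.9257
P = 10,039.9062; D_Mac = 8.31382 half-year periods = 4.15691 yrs; D_mod = 3.98457 yrs.
DV01 ≈ 3.98457 × 10,039.9062 × 0.0001 = 4.000476.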